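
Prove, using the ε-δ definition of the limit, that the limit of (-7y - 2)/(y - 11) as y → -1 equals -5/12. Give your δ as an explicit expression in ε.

δ = min(6, (72/79)ε)

Let ε > 0. We want δ > 0 with 0 < |y + 1| < δ ⇒ |(-7y - 2)/(y - 11) + 5/12| < ε.
Combining over a common denominator, (-7y - 2)/(y - 11) + 5/12 = [(-7y - 2)·(-12) − 5·(y - 11)] / [(-12)·(y - 11)] = 79(y + 1) / ((-12)(y - 11)).
So |(-7y - 2)/(y - 11) + 5/12| = 79|y + 1| / (12·|y − 11|).
Require δ ≤ 6, so |y − 11| ≥ |-12| − |y + 1| > 12 − 6 = 6.
Hence |(-7y - 2)/(y - 11) + 5/12| < 79|y + 1|/(12·6) = (79/72)|y + 1|, which is < ε once |y + 1| < (72/79)ε.
Take δ = min(6, (72/79)ε). Then 0 < |y + 1| < δ forces both bounds, so |(-7y - 2)/(y - 11) + 5/12| < ε.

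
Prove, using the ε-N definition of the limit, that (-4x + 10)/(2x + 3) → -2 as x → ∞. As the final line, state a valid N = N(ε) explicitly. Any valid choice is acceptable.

Let ε > 0. We seek N > 0 such that x > N implies |(-4x + 10)/(2x + 3) + 2| < ε.
(-4x + 10)/(2x + 3) + 2 = (2(-4x + 10) − (-4)(2x + 3)) / (2(2x + 3)) = 32/(2(2x + 3)).
For x > 0 we have 2x + 3 > 2x, so |(-4x + 10)/(2x + 3) + 2| = 32/(2(2x + 3)) < 32/(2·2x) = 8/x.
Thus |(-4x + 10)/(2x + 3) + 2| < ε whenever x > 8/ε.
Take N = 8/ε. If x > N then |(-4x + 10)/(2x + 3) + 2| < 8/x < ε.

N = 8/ε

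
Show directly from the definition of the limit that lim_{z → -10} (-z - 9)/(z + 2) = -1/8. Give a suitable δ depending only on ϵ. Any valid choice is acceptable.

δ = min(4, (32/7)ϵ)

Let ϵ > 0 be given. We want δ > 0 with 0 < |z + 10| < δ ⇒ |(-z - 9)/(z + 2) + 1/8| < ϵ.
Combining over a common denominator, (-z - 9)/(z + 2) + 1/8 = [(-z - 9)·(-8) − 1·(z + 2)] / [(-8)·(z + 2)] = 7(z + 10) / ((-8)(z + 2)).
So |(-z - 9)/(z + 2) + 1/8| = 7|z + 10| / (8·|z + 2|).
Require δ ≤ 4, so |z + 2| ≥ |-8| − |z + 10| > 8 − 4 = 4.
Hence |(-z - 9)/(z + 2) + 1/8| < 7|z + 10|/(8·4) = (7/32)|z + 10|, which is < ϵ once |z + 10| < (32/7)ϵ.
Take δ = min(4, (32/7)ϵ). Then 0 < |z + 10| < δ forces both bounds, so |(-z - 9)/(z + 2) + 1/8| < ϵ.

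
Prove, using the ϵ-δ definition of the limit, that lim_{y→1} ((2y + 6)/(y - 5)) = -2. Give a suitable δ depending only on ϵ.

Let ϵ > 0 be given. We want δ > 0 with 0 < |y − 1| < δ ⇒ |(2y + 6)/(y - 5) + 2| < ϵ.
Combining over a common denominator, (2y + 6)/(y - 5) + 2 = [(2y + 6)·(-4) − 8·(y - 5)] / [(-4)·(y - 5)] = -16(y − 1) / ((-4)(y - 5)).
So |(2y + 6)/(y - 5) + 2| = 16|y − 1| / (4·|y − 5|).
Require δ ≤ 2, so |y − 5| ≥ |-4| − |y − 1| > 4 − 2 = 2.
Hence |(2y + 6)/(y - 5) + 2| < 16|y − 1|/(4·2) = 2|y − 1|, which is < ϵ once |y − 1| < (1/2)ϵ.
Take δ = min(2, (1/2)ϵ). Then 0 < |y − 1| < δ forces both bounds, so |(2y + 6)/(y - 5) + 2| < ϵ.

δ = min(2, (1/2)ϵ)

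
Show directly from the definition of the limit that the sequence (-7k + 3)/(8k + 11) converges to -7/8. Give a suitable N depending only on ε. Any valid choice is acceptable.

Let ε > 0 be given. For k ≥ 1, |(-7k + 3)/(8k + 11) + 7/8| = |101|/(8(8k + 11)) = 101/(8(8k + 11)).
Since 8k + 11 ≥ 8k for k ≥ 1, this is ≤ 101/(8·8k) = (101/64)/k.
So |(-7k + 3)/(8k + 11) + 7/8| < ε whenever k > (101/64)/ε.
Take N = (101/64)/ε. If k > N then |(-7k + 3)/(8k + 11) + 7/8| ≤ (101/64)/k < ε.

N = (101/64)/ε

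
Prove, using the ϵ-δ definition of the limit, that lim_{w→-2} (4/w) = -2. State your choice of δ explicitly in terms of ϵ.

Let ϵ > 0 be given. We seek δ > 0 such that 0 < |w + 2| < δ implies |4/w + 2| < ϵ.
|4/w + 2| = 4·|-2 − w|/(2·|w|) = 4|w + 2|/(2|w|).
Require δ ≤ 1 so that |w| > 2 − 1 = 1, hence 2|w| > 2.
Then |4/w + 2| < 4|w + 2|/2, which is < ϵ when |w + 2| < (1/2)ϵ.
Take δ = min(1, (1/2)ϵ). Then 0 < |w + 2| < δ gives both |w + 2| < 1 and |w + 2| < (1/2)ϵ, so |4/w + 2| < ϵ.

δ = min(1, (1/2)ϵ)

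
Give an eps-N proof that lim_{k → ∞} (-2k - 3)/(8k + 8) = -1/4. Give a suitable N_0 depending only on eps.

N_0 = (1/8)/eps

Fix eps > 0. For k ≥ 1, |(-2k - 3)/(8k + 8) + 1/4| = |-8|/(8(8k + 8)) = 8/(8(8k + 8)).
Since 8k + 8 ≥ 8k for k ≥ 1, this is ≤ 8/(8·8k) = (1/8)/k.
So |(-2k - 3)/(8k + 8) + 1/4| < eps whenever k > (1/8)/eps.
Take N_0 = (1/8)/eps. If k > N_0 then |(-2k - 3)/(8k + 8) + 1/4| ≤ (1/8)/k < eps.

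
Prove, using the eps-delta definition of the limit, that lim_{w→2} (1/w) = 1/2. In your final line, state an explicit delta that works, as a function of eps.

delta = min(1, 2eps)

Fix eps > 0. We seek delta > 0 such that 0 < |w − 2| < delta implies |1/w − (1/2)| < eps.
|1/w − (1/2)| = |2 − w|/(2·|w|) = |w − 2|/(2|w|).
Require delta ≤ 1 so that |w| > 2 − 1 = 1, hence 2|w| > 2.
Then |1/w − (1/2)| < |w − 2|/2, which is < eps when |w − 2| < 2eps.
Take delta = min(1, 2eps). Then 0 < |w − 2| < delta gives both |w − 2| < 1 and |w − 2| < 2eps, so |1/w − (1/2)| < eps.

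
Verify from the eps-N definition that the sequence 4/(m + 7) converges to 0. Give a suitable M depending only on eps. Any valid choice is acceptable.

M = 4/eps

Suppose eps > 0. For m ≥ 1, |4/(m + 7) − 0| = 4/(m + 7) ≤ 4/m.
We need 4/m < eps, i.e. m > 4/eps.
Take M = 4/eps. If m > M then |4/(m + 7)| ≤ 4/m < eps.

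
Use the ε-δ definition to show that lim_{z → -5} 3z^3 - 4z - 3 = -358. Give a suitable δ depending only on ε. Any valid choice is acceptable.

δ = min(2, ε/323)

Suppose ε > 0. We want δ > 0 such that 0 < |z + 5| < δ implies |(3z^3 - 4z - 3) + 358| < ε.
(3z^3 - 4z - 3) + 358 = 3z^3 - 4z + 355 = (z + 5)(3z^2 - 15z + 71).
So |(3z^3 - 4z - 3) + 358| = |z + 5|·|3z^2 - 15z + 71|.
Require δ ≤ 2. Then |z + 5| < 2 gives |z| < 7, and by the triangle inequality |3z^2 - 15z + 71| ≤ 3·7^2 + 15·7 + 71 = 323.
Hence |(3z^3 - 4z - 3) + 358| ≤ 323|z + 5| < ε provided |z + 5| < ε/323.
Take δ = min(2, ε/323). Then 0 < |z + 5| < δ gives both |z + 5| < 2 and |z + 5| < ε/323, so |(3z^3 - 4z - 3) + 358| < ε.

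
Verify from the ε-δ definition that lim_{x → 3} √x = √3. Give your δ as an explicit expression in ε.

δ = min(3, √3·ε)

Suppose ε > 0. We want δ > 0 such that 0 < |x − 3| < δ implies |√x − √3| < ε.
Rationalise: √x − √3 = (x − 3)/(√x + √3), so |√x − √3| = |x − 3|/(√x + √3).
Restrict δ ≤ 3 so that |x − 3| < 3 forces x > 0, and then √x + √3 > √3.
Hence |√x − √3| < |x − 3|/√3, which is < ε once |x − 3| < √3·ε.
Take δ = min(3, √3·ε). If 0 < |x − 3| < δ then x > 0 and |√x − √3| < |x − 3|/√3 < ε.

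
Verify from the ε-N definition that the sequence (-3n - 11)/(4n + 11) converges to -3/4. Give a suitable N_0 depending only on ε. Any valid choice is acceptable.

N_0 = (11/16)/ε

Fix ε > 0. For n ≥ 1, |(-3n - 11)/(4n + 11) + 3/4| = |-11|/(4(4n + 11)) = 11/(4(4n + 11)).
Since 4n + 11 ≥ 4n for n ≥ 1, this is ≤ 11/(4·4n) = (11/16)/n.
So |(-3n - 11)/(4n + 11) + 3/4| < ε whenever n > (11/16)/ε.
Take N_0 = (11/16)/ε. If n > N_0 then |(-3n - 11)/(4n + 11) + 3/4| ≤ (11/16)/n < ε.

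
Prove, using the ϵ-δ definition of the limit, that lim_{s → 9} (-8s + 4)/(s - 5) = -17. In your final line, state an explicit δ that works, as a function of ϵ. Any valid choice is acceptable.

Let ϵ > 0 be given. We want δ > 0 with 0 < |s − 9| < δ ⇒ |(-8s + 4)/(s - 5) + 17| < ϵ.
Combining over a common denominator, (-8s + 4)/(s - 5) + 17 = [(-8s + 4)·4 − (-68)·(s - 5)] / [4·(s - 5)] = 36(s − 9) / (4(s - 5)).
So |(-8s + 4)/(s - 5) + 17| = 36|s − 9| / (4·|s − 5|).
Restrict δ ≤ 2. Then |s − 9| < 2 gives |s − 5| = |(s − 9) + 4| ≥ 4 − 2 = 2.
Hence |(-8s + 4)/(s - 5) + 17| < 36|s − 9|/(4·2) = (9/2)|s − 9|, which is < ϵ once |s − 9| < (2/9)ϵ.
Take δ = min(2, (2/9)ϵ). Then 0 < |s − 9| < δ forces both bounds, so |(-8s + 4)/(s - 5) + 17| < ϵ.

δ = min(2, (2/9)ϵ)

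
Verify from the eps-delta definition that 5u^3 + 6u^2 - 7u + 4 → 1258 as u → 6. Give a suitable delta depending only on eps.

Let eps > 0 be given. We want delta > 0 such that 0 < |u − 6| < delta implies |(5u^3 + 6u^2 - 7u + 4) − 1258| < eps.
(5u^3 + 6u^2 - 7u + 4) − 1258 = 5u^3 + 6u^2 - 7u - 1254 = (u − 6)(5u^2 + 36u + 209).
So |(5u^3 + 6u^2 - 7u + 4) − 1258| = |u − 6|·|5u^2 + 36u + 209|.
Assume first that |u − 6| < 1, so |u| < 7. Then |5u^2 + 36u + 209| ≤ 5·7^2 + 36·7 + 209 = 706.
Hence |(5u^3 + 6u^2 - 7u + 4) − 1258| ≤ 706|u − 6| < eps provided |u − 6| < eps/706.
Choosing delta = min(1, eps/706) ensures both conditions, hence |(5u^3 + 6u^2 - 7u + 4) − 1258| < eps.

delta = min(1, eps/706)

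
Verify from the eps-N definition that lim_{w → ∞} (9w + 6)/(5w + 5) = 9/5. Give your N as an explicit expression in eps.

Let eps > 0 be given. We seek N > 0 such that w > N implies |(9w + 6)/(5w + 5) − (9/5)| < eps.
(9w + 6)/(5w + 5) − (9/5) = (5(9w + 6) − 9(5w + 5)) / (5(5w + 5)) = -15/(5(5w + 5)).
For w > 0 we have 5w + 5 > 5w, so |(9w + 6)/(5w + 5) − (9/5)| = 15/(5(5w + 5)) < 15/(5·5w) = (3/5)/w.
Thus |(9w + 6)/(5w + 5) − (9/5)| < eps whenever w > (3/5)/eps.
Take N = (3/5)/eps. If w > N then |(9w + 6)/(5w + 5) − (9/5)| < (3/5)/w < eps.

N = (3/5)/eps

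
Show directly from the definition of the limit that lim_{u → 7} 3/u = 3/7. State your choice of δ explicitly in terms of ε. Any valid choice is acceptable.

δ = min(7/2, (49/6)ε)

Suppose ε > 0. We seek δ > 0 such that 0 < |u − 7| < δ implies |3/u − (3/7)| < ε.
|3/u − (3/7)| = 3·|7 − u|/(7·|u|) = 3|u − 7|/(7|u|).
Restrict δ ≤ 7/2. Then |u − 7| < 7/2 gives |u| > 7/2, so 7|u| > 49/2.
Then |3/u − (3/7)| < 3|u − 7|/(49/2), which is < ε when |u − 7| < (49/6)ε.
Take δ = min(7/2, (49/6)ε). Then 0 < |u − 7| < δ gives both |u − 7| < 7/2 and |u − 7| < (49/6)ε, so |3/u − (3/7)| < ε.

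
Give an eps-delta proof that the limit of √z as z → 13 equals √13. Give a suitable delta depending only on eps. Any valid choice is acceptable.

delta = min(13, √13·eps)

Let eps > 0 be given. We want delta > 0 such that 0 < |z − 13| < delta implies |√z − √13| < eps.
Rationalise: √z − √13 = (z − 13)/(√z + √13), so |√z − √13| = |z − 13|/(√z + √13).
Restrict delta ≤ 13 so that |z − 13| < 13 forces z > 0, and then √z + √13 > √13.
Hence |√z − √13| < |z − 13|/√13, which is < eps once |z − 13| < √13·eps.
Take delta = min(13, √13·eps). If 0 < |z − 13| < delta then z > 0 and |√z − √13| < |z − 13|/√13 < eps.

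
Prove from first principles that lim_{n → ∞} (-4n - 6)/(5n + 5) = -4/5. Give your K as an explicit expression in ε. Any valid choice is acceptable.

Let ε > 0 be given. For n ≥ 1, |(-4n - 6)/(5n + 5) + 4/5| = |-10|/(5(5n + 5)) = 10/(5(5n + 5)).
Since 5n + 5 ≥ 5n for n ≥ 1, this is ≤ 10/(5·5n) = (2/5)/n.
So |(-4n - 6)/(5n + 5) + 4/5| < ε whenever n > (2/5)/ε.
Take K = (2/5)/ε. If n > K then |(-4n - 6)/(5n + 5) + 4/5| ≤ (2/5)/n < ε.

K = (2/5)/ε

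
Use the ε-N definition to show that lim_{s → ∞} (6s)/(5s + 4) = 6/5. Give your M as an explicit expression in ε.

Let ε > 0 be given. We seek M > 0 such that s > M implies |(6s)/(5s + 4) − (6/5)| < ε.
(6s)/(5s + 4) − (6/5) = (5(6s) − 6(5s + 4)) / (5(5s + 4)) = -24/(5(5s + 4)).
For s > 0 we have 5s + 4 > 5s, so |(6s)/(5s + 4) − (6/5)| = 24/(5(5s + 4)) < 24/(5·5s) = (24/25)/s.
Thus |(6s)/(5s + 4) − (6/5)| < ε whenever s > (24/25)/ε.
Take M = (24/25)/ε. If s > M then |(6s)/(5s + 4) − (6/5)| < (24/25)/s < ε.

M = (24/25)/ε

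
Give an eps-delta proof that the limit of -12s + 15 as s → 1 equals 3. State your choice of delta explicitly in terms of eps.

Let eps > 0. We need delta > 0 so that 0 < |s − 1| < delta implies |(-12s + 15) − 3| < eps.
|(-12s + 15) − 3| = |-12s + 12| = 12|s − 1|.
Thus it suffices that |s − 1| < eps/12.
Take delta = eps/12. If 0 < |s − 1| < delta then |(-12s + 15) − 3| = 12|s − 1| < 12·(eps/12) = eps.

delta = eps/12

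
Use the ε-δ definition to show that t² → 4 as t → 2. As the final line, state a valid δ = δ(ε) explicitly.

δ = min(1, ε/5)

Suppose ε > 0. We seek δ > 0 with 0 < |t − 2| < δ ⇒ |t² − 4| < ε.
Factor: t² − 4 = (t − 2)(t + 2), so |t² − 4| = |t − 2|·|t + 2|.
Restrict δ ≤ 1. Then |t − 2| < 1 gives |t| < 3, so by the triangle inequality |t + 2| ≤ 3 + 2 = 5.
Hence |t² − 4| ≤ 5|t − 2|, which is < ε once |t − 2| < ε/5.
Take δ = min(1, ε/5). If 0 < |t − 2| < δ then both bounds hold and |t² − 4| ≤ 5|t − 2| < 5·(ε/5) = ε.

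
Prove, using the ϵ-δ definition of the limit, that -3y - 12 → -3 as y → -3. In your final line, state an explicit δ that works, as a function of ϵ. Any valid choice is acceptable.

δ = ϵ/3

Let ϵ > 0 be given. We need δ > 0 so that 0 < |y + 3| < δ implies |(-3y - 12) + 3| < ϵ.
|(-3y - 12) + 3| = |-3y - 9| = 3|y + 3|.
Thus it suffices that |y + 3| < ϵ/3.
Take δ = ϵ/3. If 0 < |y + 3| < δ then |(-3y - 12) + 3| = 3|y + 3| < 3·(ϵ/3) = ϵ.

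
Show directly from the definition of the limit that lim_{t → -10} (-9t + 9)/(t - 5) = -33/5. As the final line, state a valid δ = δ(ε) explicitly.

δ = min(15/2, (25/8)ε)

Fix ε > 0. We want δ > 0 with 0 < |t + 10| < δ ⇒ |(-9t + 9)/(t - 5) + 33/5| < ε.
Combining over a common denominator, (-9t + 9)/(t - 5) + 33/5 = [(-9t + 9)·(-15) − 99·(t - 5)] / [(-15)·(t - 5)] = 36(t + 10) / ((-15)(t - 5)).
So |(-9t + 9)/(t - 5) + 33/5| = 36|t + 10| / (15·|t − 5|).
Require δ ≤ 15/2, so |t − 5| ≥ |-15| − |t + 10| > 15 − 15/2 = 15/2.
Hence |(-9t + 9)/(t - 5) + 33/5| < 36|t + 10|/(15·(15/2)) = (8/25)|t + 10|, which is < ε once |t + 10| < (25/8)ε.
Take δ = min(15/2, (25/8)ε). Then 0 < |t + 10| < δ forces both bounds, so |(-9t + 9)/(t - 5) + 33/5| < ε.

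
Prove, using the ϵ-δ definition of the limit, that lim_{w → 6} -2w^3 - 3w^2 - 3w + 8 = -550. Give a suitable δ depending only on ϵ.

δ = min(1, ϵ/296)

Let ϵ > 0 be given. We want δ > 0 such that 0 < |w − 6| < δ implies |(-2w^3 - 3w^2 - 3w + 8) + 550| < ϵ.
(-2w^3 - 3w^2 - 3w + 8) + 550 = -2w^3 - 3w^2 - 3w + 558 = (w − 6)(-2w^2 - 15w - 93).
So |(-2w^3 - 3w^2 - 3w + 8) + 550| = |w − 6|·|-2w^2 - 15w - 93|.
Assume first that |w − 6| < 1, so |w| < 7. Then |-2w^2 - 15w - 93| ≤ 2·7^2 + 15·7 + 93 = 296.
Hence |(-2w^3 - 3w^2 - 3w + 8) + 550| ≤ 296|w − 6| < ϵ provided |w − 6| < ϵ/296.
Choosing δ = min(1, ϵ/296) ensures both conditions, hence |(-2w^3 - 3w^2 - 3w + 8) + 550| < ϵ.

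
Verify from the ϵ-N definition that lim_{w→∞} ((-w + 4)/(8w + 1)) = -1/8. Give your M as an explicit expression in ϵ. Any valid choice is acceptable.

Let ϵ > 0 be given. We seek M > 0 such that w > M implies |(-w + 4)/(8w + 1) + 1/8| < ϵ.
(-w + 4)/(8w + 1) + 1/8 = (8(-w + 4) − (-1)(8w + 1)) / (8(8w + 1)) = 33/(8(8w + 1)).
For w > 0 we have 8w + 1 > 8w, so |(-w + 4)/(8w + 1) + 1/8| = 33/(8(8w + 1)) < 33/(8·8w) = (33/64)/w.
Thus |(-w + 4)/(8w + 1) + 1/8| < ϵ whenever w > (33/64)/ϵ.
Take M = (33/64)/ϵ. If w > M then |(-w + 4)/(8w + 1) + 1/8| < (33/64)/w < ϵ.

M = (33/64)/ϵ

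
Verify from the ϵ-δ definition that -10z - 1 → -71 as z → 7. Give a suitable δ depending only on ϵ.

Let ϵ > 0 be given. We need δ > 0 so that 0 < |z − 7| < δ implies |(-10z - 1) + 71| < ϵ.
|(-10z - 1) + 71| = |-10z + 70| = 10|z − 7|.
So 10|z − 7| < ϵ exactly when |z − 7| < ϵ/10.
Choosing δ = ϵ/10 gives |(-10z - 1) + 71| = 10|z − 7| < ϵ whenever |z − 7| < δ.

δ = ϵ/10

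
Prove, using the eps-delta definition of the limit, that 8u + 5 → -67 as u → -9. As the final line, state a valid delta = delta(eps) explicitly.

delta = eps/8

Fix eps > 0. We need delta > 0 so that 0 < |u + 9| < delta implies |(8u + 5) + 67| < eps.
|(8u + 5) + 67| = |8u + 72| = 8|u + 9|.
Thus it suffices that |u + 9| < eps/8.
Choosing delta = eps/8 gives |(8u + 5) + 67| = 8|u + 9| < eps whenever |u + 9| < delta.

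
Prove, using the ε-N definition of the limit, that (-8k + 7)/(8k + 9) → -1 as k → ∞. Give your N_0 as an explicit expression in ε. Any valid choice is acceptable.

N_0 = 2/ε

Fix ε > 0. For k ≥ 1, |(-8k + 7)/(8k + 9) + 1| = |128|/(8(8k + 9)) = 128/(8(8k + 9)).
Since 8k + 9 ≥ 8k for k ≥ 1, this is ≤ 128/(8·8k) = 2/k.
So |(-8k + 7)/(8k + 9) + 1| < ε whenever k > 2/ε.
Take N_0 = 2/ε. If k > N_0 then |(-8k + 7)/(8k + 9) + 1| ≤ 2/k < ε.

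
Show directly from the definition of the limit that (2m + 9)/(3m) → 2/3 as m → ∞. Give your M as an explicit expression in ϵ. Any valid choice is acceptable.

M = 3/ϵ

Let ϵ > 0 be given. For m ≥ 1, |(2m + 9)/(3m) − (2/3)| = |27|/(3(3m)) = 27/(3(3m)).
Since 3m ≥ 3m for m ≥ 1, this is ≤ 27/(3·3m) = 3/m.
So |(2m + 9)/(3m) − (2/3)| < ϵ whenever m > 3/ϵ.
Take M = 3/ϵ. If m > M then |(2m + 9)/(3m) − (2/3)| ≤ 3/m < ϵ.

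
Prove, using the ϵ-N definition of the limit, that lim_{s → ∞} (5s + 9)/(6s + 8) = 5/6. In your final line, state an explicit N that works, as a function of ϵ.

Suppose ϵ > 0. We seek N > 0 such that s > N implies |(5s + 9)/(6s + 8) − (5/6)| < ϵ.
(5s + 9)/(6s + 8) − (5/6) = (6(5s + 9) − 5(6s + 8)) / (6(6s + 8)) = 14/(6(6s + 8)).
For s > 0 we have 6s + 8 > 6s, so |(5s + 9)/(6s + 8) − (5/6)| = 14/(6(6s + 8)) < 14/(6·6s) = (7/18)/s.
Thus |(5s + 9)/(6s + 8) − (5/6)| < ϵ whenever s > (7/18)/ϵ.
Take N = (7/18)/ϵ. If s > N then |(5s + 9)/(6s + 8) − (5/6)| < (7/18)/s < ϵ.

N = (7/18)/ϵ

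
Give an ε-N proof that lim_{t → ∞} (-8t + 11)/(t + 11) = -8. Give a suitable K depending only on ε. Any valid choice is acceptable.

Let ε > 0 be given. We seek K > 0 such that t > K implies |(-8t + 11)/(t + 11) + 8| < ε.
(-8t + 11)/(t + 11) + 8 = ((-8t + 11) − (-8)(t + 11)) / ((t + 11)) = 99/((t + 11)).
For t > 0 we have t + 11 > t, so |(-8t + 11)/(t + 11) + 8| = 99/((t + 11)) < 99/(t) = 99/t.
Thus |(-8t + 11)/(t + 11) + 8| < ε whenever t > 99/ε.
Take K = 99/ε. If t > K then |(-8t + 11)/(t + 11) + 8| < 99/t < ε.

K = 99/ε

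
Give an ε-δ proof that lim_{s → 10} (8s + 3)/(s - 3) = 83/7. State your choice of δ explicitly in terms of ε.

δ = min(7/2, (49/54)ε)

Suppose ε > 0. We want δ > 0 with 0 < |s − 10| < δ ⇒ |(8s + 3)/(s - 3) − (83/7)| < ε.
Combining over a common denominator, (8s + 3)/(s - 3) − (83/7) = [(8s + 3)·7 − 83·(s - 3)] / [7·(s - 3)] = -27(s − 10) / (7(s - 3)).
So |(8s + 3)/(s - 3) − (83/7)| = 27|s − 10| / (7·|s − 3|).
Require δ ≤ 7/2, so |s − 3| ≥ |7| − |s − 10| > 7 − 7/2 = 7/2.
Hence |(8s + 3)/(s - 3) − (83/7)| < 27|s − 10|/(7·(7/2)) = (54/49)|s − 10|, which is < ε once |s − 10| < (49/54)ε.
Take δ = min(7/2, (49/54)ε). Then 0 < |s − 10| < δ forces both bounds, so |(8s + 3)/(s - 3) − (83/7)| < ε.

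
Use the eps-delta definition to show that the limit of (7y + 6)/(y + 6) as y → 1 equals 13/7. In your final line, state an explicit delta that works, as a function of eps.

Suppose eps > 0. We want delta > 0 with 0 < |y − 1| < delta ⇒ |(7y + 6)/(y + 6) − (13/7)| < eps.
Combining over a common denominator, (7y + 6)/(y + 6) − (13/7) = [(7y + 6)·7 − 13·(y + 6)] / [7·(y + 6)] = 36(y − 1) / (7(y + 6)).
So |(7y + 6)/(y + 6) − (13/7)| = 36|y − 1| / (7·|y + 6|).
Require delta ≤ 7/2, so |y + 6| ≥ |7| − |y − 1| > 7 − 7/2 = 7/2.
Hence |(7y + 6)/(y + 6) − (13/7)| < 36|y − 1|/(7·(7/2)) = (72/49)|y − 1|, which is < eps once |y − 1| < (49/72)eps.
Take delta = min(7/2, (49/72)eps). Then 0 < |y − 1| < delta forces both bounds, so |(7y + 6)/(y + 6) − (13/7)| < eps.

delta = min(7/2, (49/72)eps)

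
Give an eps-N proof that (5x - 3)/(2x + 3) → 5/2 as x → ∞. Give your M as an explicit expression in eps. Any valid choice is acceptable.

Suppose eps > 0. We seek M > 0 such that x > M implies |(5x - 3)/(2x + 3) − (5/2)| < eps.
(5x - 3)/(2x + 3) − (5/2) = (2(5x - 3) − 5(2x + 3)) / (2(2x + 3)) = -21/(2(2x + 3)).
For x > 0 we have 2x + 3 > 2x, so |(5x - 3)/(2x + 3) − (5/2)| = 21/(2(2x + 3)) < 21/(2·2x) = (21/4)/x.
Thus |(5x - 3)/(2x + 3) − (5/2)| < eps whenever x > (21/4)/eps.
Take M = (21/4)/eps. If x > M then |(5x - 3)/(2x + 3) − (5/2)| < (21/4)/x < eps.

M = (21/4)/eps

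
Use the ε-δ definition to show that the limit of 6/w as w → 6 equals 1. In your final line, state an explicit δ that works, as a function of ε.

Let ε > 0 be given. We seek δ > 0 such that 0 < |w − 6| < δ implies |6/w − 1| < ε.
|6/w − 1| = 6·|6 − w|/(6·|w|) = 6|w − 6|/(6|w|).
Require δ ≤ 3 so that |w| > 6 − 3 = 3, hence 6|w| > 18.
Then |6/w − 1| < 6|w − 6|/18, which is < ε when |w − 6| < 3ε.
Take δ = min(3, 3ε). Then 0 < |w − 6| < δ gives both |w − 6| < 3 and |w − 6| < 3ε, so |6/w − 1| < ε.

δ = min(3, 3ε)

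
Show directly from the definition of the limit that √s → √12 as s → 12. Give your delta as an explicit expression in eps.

delta = min(12, √12·eps)

Let eps > 0 be given. We want delta > 0 such that 0 < |s − 12| < delta implies |√s − √12| < eps.
Rationalise: √s − √12 = (s − 12)/(√s + √12), so |√s − √12| = |s − 12|/(√s + √12).
Restrict delta ≤ 12 so that |s − 12| < 12 forces s > 0, and then √s + √12 > √12.
Hence |√s − √12| < |s − 12|/√12, which is < eps once |s − 12| < √12·eps.
Take delta = min(12, √12·eps). If 0 < |s − 12| < delta then s > 0 and |√s − √12| < |s − 12|/√12 < eps.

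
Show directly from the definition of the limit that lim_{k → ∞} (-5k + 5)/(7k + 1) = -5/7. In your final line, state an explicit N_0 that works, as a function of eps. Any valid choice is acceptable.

N_0 = (40/49)/eps

Let eps > 0 be given. For k ≥ 1, |(-5k + 5)/(7k + 1) + 5/7| = |40|/(7(7k + 1)) = 40/(7(7k + 1)).
Since 7k + 1 ≥ 7k for k ≥ 1, this is ≤ 40/(7·7k) = (40/49)/k.
So |(-5k + 5)/(7k + 1) + 5/7| < eps whenever k > (40/49)/eps.
Take N_0 = (40/49)/eps. If k > N_0 then |(-5k + 5)/(7k + 1) + 5/7| ≤ (40/49)/k < eps.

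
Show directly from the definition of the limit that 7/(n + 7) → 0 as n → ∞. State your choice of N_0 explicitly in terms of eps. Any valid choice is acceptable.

Let eps > 0 be given. For n ≥ 1, |7/(n + 7) − 0| = 7/(n + 7) ≤ 7/n.
We need 7/n < eps, i.e. n > 7/eps.
Take N_0 = 7/eps. If n > N_0 then |7/(n + 7)| ≤ 7/n < eps.

N_0 = 7/eps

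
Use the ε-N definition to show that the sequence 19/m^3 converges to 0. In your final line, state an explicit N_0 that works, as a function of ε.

Let ε > 0. For m ≥ 1, |19/m^3 − 0| = 19/m^3.
19/m^3 < ε ⇔ m^3 > 19/ε ⇔ m > (19/ε)^{1/3}.
Take N_0 = (19/ε)^{1/3}. Then m > N_0 implies 19/m^3 < ε.

N_0 = (19/ε)^{1/3}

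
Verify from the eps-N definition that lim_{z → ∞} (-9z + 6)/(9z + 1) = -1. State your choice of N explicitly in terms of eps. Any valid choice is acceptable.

N = (7/9)/eps

Let eps > 0. We seek N > 0 such that z > N implies |(-9z + 6)/(9z + 1) + 1| < eps.
(-9z + 6)/(9z + 1) + 1 = (9(-9z + 6) − (-9)(9z + 1)) / (9(9z + 1)) = 63/(9(9z + 1)).
For z > 0 we have 9z + 1 > 9z, so |(-9z + 6)/(9z + 1) + 1| = 63/(9(9z + 1)) < 63/(9·9z) = (7/9)/z.
Thus |(-9z + 6)/(9z + 1) + 1| < eps whenever z > (7/9)/eps.
Take N = (7/9)/eps. If z > N then |(-9z + 6)/(9z + 1) + 1| < (7/9)/z < eps.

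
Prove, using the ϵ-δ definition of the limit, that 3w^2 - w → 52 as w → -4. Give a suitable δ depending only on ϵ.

δ = min(1, ϵ/28)

Suppose ϵ > 0. We want δ > 0 such that 0 < |w + 4| < δ implies |(3w^2 - w) − 52| < ϵ.
(3w^2 - w) − 52 = 3w^2 - w - 52 = (w + 4)(3w - 13).
So |(3w^2 - w) − 52| = |w + 4|·|3w - 13|.
Require δ ≤ 1. Then |w + 4| < 1 gives |w| < 5, and by the triangle inequality |3w - 13| ≤ 3·5 + 13 = 28.
Hence |(3w^2 - w) − 52| ≤ 28|w + 4| < ϵ provided |w + 4| < ϵ/28.
Choosing δ = min(1, ϵ/28) ensures both conditions, hence |(3w^2 - w) − 52| < ϵ.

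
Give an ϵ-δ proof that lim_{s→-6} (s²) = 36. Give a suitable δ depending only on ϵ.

δ = min(1, ϵ/13)

Fix ϵ > 0. We seek δ > 0 with 0 < |s + 6| < δ ⇒ |s² − 36| < ϵ.
Factor: s² − 36 = (s + 6)(s - 6), so |s² − 36| = |s + 6|·|s - 6|.
Impose δ ≤ 1 so that |s| < 7; then |s - 6| ≤ 13.
Hence |s² − 36| ≤ 13|s + 6|, which is < ϵ once |s + 6| < ϵ/13.
Take δ = min(1, ϵ/13). If 0 < |s + 6| < δ then both bounds hold and |s² − 36| ≤ 13|s + 6| < 13·(ϵ/13) = ϵ.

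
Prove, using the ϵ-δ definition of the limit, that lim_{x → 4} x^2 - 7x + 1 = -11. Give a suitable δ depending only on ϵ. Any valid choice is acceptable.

δ = min(1, ϵ/8)

Suppose ϵ > 0. We want δ > 0 such that 0 < |x − 4| < δ implies |(x^2 - 7x + 1) + 11| < ϵ.
(x^2 - 7x + 1) + 11 = x^2 - 7x + 12 = (x − 4)(x - 3).
So |(x^2 - 7x + 1) + 11| = |x − 4|·|x - 3|.
Require δ ≤ 1. Then |x − 4| < 1 gives |x| < 5, and by the triangle inequality |x - 3| ≤ 5 + 3 = 8.
Hence |(x^2 - 7x + 1) + 11| ≤ 8|x − 4| < ϵ provided |x − 4| < ϵ/8.
Take δ = min(1, ϵ/8). Then 0 < |x − 4| < δ gives both |x − 4| < 1 and |x − 4| < ϵ/8, so |(x^2 - 7x + 1) + 11| < ϵ.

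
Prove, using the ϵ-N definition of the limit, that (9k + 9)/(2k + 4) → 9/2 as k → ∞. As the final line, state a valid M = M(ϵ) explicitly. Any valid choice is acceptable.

M = (9/2)/ϵ

Let ϵ > 0 be given. For k ≥ 1, |(9k + 9)/(2k + 4) − (9/2)| = |-18|/(2(2k + 4)) = 18/(2(2k + 4)).
Since 2k + 4 ≥ 2k for k ≥ 1, this is ≤ 18/(2·2k) = (9/2)/k.
So |(9k + 9)/(2k + 4) − (9/2)| < ϵ whenever k > (9/2)/ϵ.
Take M = (9/2)/ϵ. If k > M then |(9k + 9)/(2k + 4) − (9/2)| ≤ (9/2)/k < ϵ.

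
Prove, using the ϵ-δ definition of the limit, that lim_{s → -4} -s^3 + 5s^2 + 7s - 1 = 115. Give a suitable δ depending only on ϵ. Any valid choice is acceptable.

Fix ϵ > 0. We want δ > 0 such that 0 < |s + 4| < δ implies |(-s^3 + 5s^2 + 7s - 1) − 115| < ϵ.
(-s^3 + 5s^2 + 7s - 1) − 115 = -s^3 + 5s^2 + 7s - 116 = (s + 4)(-s^2 + 9s - 29).
So |(-s^3 + 5s^2 + 7s - 1) − 115| = |s + 4|·|-s^2 + 9s - 29|.
Assume first that |s + 4| < 1, so |s| < 5. Then |-s^2 + 9s - 29| ≤ 5^2 + 9·5 + 29 = 99.
Hence |(-s^3 + 5s^2 + 7s - 1) − 115| ≤ 99|s + 4| < ϵ provided |s + 4| < ϵ/99.
Take δ = min(1, ϵ/99). Then 0 < |s + 4| < δ gives both |s + 4| < 1 and |s + 4| < ϵ/99, so |(-s^3 + 5s^2 + 7s - 1) − 115| < ϵ.

δ = min(1, ϵ/99)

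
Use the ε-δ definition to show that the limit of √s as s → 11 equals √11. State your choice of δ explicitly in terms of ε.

Let ε > 0. We want δ > 0 such that 0 < |s − 11| < δ implies |√s − √11| < ε.
Multiplying by the conjugate, |√s − √11| = |s − 11|/(√s + √11).
Restrict δ ≤ 11 so that |s − 11| < 11 forces s > 0, and then √s + √11 > √11.
Hence |√s − √11| < |s − 11|/√11, which is < ε once |s − 11| < √11·ε.
Take δ = min(11, √11·ε). If 0 < |s − 11| < δ then s > 0 and |√s − √11| < |s − 11|/√11 < ε.

δ = min(11, √11·ε)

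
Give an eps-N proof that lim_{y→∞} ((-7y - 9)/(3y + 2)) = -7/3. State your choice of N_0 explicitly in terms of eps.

Let eps > 0. We seek N_0 > 0 such that y > N_0 implies |(-7y - 9)/(3y + 2) + 7/3| < eps.
(-7y - 9)/(3y + 2) + 7/3 = (3(-7y - 9) − (-7)(3y + 2)) / (3(3y + 2)) = -13/(3(3y + 2)).
For y > 0 we have 3y + 2 > 3y, so |(-7y - 9)/(3y + 2) + 7/3| = 13/(3(3y + 2)) < 13/(3·3y) = (13/9)/y.
Thus |(-7y - 9)/(3y + 2) + 7/3| < eps whenever y > (13/9)/eps.
Take N_0 = (13/9)/eps. If y > N_0 then |(-7y - 9)/(3y + 2) + 7/3| < (13/9)/y < eps.

N_0 = (13/9)/eps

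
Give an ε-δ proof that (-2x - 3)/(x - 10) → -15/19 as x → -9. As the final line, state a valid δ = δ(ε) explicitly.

δ = min(19/2, (361/46)ε)

Fix ε > 0. We want δ > 0 with 0 < |x + 9| < δ ⇒ |(-2x - 3)/(x - 10) + 15/19| < ε.
Combining over a common denominator, (-2x - 3)/(x - 10) + 15/19 = [(-2x - 3)·(-19) − 15·(x - 10)] / [(-19)·(x - 10)] = 23(x + 9) / ((-19)(x - 10)).
So |(-2x - 3)/(x - 10) + 15/19| = 23|x + 9| / (19·|x − 10|).
Require δ ≤ 19/2, so |x − 10| ≥ |-19| − |x + 9| > 19 − 19/2 = 19/2.
Hence |(-2x - 3)/(x - 10) + 15/19| < 23|x + 9|/(19·(19/2)) = (46/361)|x + 9|, which is < ε once |x + 9| < (361/46)ε.
Take δ = min(19/2, (361/46)ε). Then 0 < |x + 9| < δ forces both bounds, so |(-2x - 3)/(x - 10) + 15/19| < ε.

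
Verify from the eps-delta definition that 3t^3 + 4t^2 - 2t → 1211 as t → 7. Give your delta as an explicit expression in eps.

delta = min(1, eps/565)

Let eps > 0 be given. We want delta > 0 such that 0 < |t − 7| < delta implies |(3t^3 + 4t^2 - 2t) − 1211| < eps.
(3t^3 + 4t^2 - 2t) − 1211 = 3t^3 + 4t^2 - 2t - 1211 = (t − 7)(3t^2 + 25t + 173).
So |(3t^3 + 4t^2 - 2t) − 1211| = |t − 7|·|3t^2 + 25t + 173|.
Assume first that |t − 7| < 1, so |t| < 8. Then |3t^2 + 25t + 173| ≤ 3·8^2 + 25·8 + 173 = 565.
Hence |(3t^3 + 4t^2 - 2t) − 1211| ≤ 565|t − 7| < eps provided |t − 7| < eps/565.
Take delta = min(1, eps/565). Then 0 < |t − 7| < delta gives both |t − 7| < 1 and |t − 7| < eps/565, so |(3t^3 + 4t^2 - 2t) − 1211| < eps.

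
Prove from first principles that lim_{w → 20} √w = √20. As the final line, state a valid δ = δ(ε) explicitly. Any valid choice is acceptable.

δ = min(20, √20·ε)

Let ε > 0 be given. We want δ > 0 such that 0 < |w − 20| < δ implies |√w − √20| < ε.
Multiplying by the conjugate, |√w − √20| = |w − 20|/(√w + √20).
Restrict δ ≤ 20 so that |w − 20| < 20 forces w > 0, and then √w + √20 > √20.
Hence |√w − √20| < |w − 20|/√20, which is < ε once |w − 20| < √20·ε.
Take δ = min(20, √20·ε). If 0 < |w − 20| < δ then w > 0 and |√w − √20| < |w − 20|/√20 < ε.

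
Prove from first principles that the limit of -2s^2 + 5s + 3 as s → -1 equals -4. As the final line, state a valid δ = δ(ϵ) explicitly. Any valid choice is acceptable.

Let ϵ > 0 be given. We want δ > 0 such that 0 < |s + 1| < δ implies |(-2s^2 + 5s + 3) + 4| < ϵ.
(-2s^2 + 5s + 3) + 4 = -2s^2 + 5s + 7 = (s + 1)(-2s + 7).
So |(-2s^2 + 5s + 3) + 4| = |s + 1|·|-2s + 7|.
Assume first that |s + 1| < 1, so |s| < 2. Then |-2s + 7| ≤ 2·2 + 7 = 11.
Hence |(-2s^2 + 5s + 3) + 4| ≤ 11|s + 1| < ϵ provided |s + 1| < ϵ/11.
Choosing δ = min(1, ϵ/11) ensures both conditions, hence |(-2s^2 + 5s + 3) + 4| < ϵ.

δ = min(1, ϵ/11)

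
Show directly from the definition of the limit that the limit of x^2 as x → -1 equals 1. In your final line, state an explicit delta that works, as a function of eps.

delta = min(1, eps/3)

Let eps > 0. We seek delta > 0 with 0 < |x + 1| < delta ⇒ |x^2 − 1| < eps.
Factor: x^2 − 1 = (x + 1)(x - 1), so |x^2 − 1| = |x + 1|·|x - 1|.
Impose delta ≤ 1 so that |x| < 2; then |x - 1| ≤ 3.
Hence |x^2 − 1| ≤ 3|x + 1|, which is < eps once |x + 1| < eps/3.
Take delta = min(1, eps/3). If 0 < |x + 1| < delta then both bounds hold and |x^2 − 1| ≤ 3|x + 1| < 3·(eps/3) = eps.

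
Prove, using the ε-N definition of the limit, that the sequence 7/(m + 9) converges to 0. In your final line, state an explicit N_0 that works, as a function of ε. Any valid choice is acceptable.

Suppose ε > 0. For m ≥ 1, |7/(m + 9) − 0| = 7/(m + 9) ≤ 7/m.
We need 7/m < ε, i.e. m > 7/ε.
Take N_0 = 7/ε. If m > N_0 then |7/(m + 9)| ≤ 7/m < ε.

N_0 = 7/ε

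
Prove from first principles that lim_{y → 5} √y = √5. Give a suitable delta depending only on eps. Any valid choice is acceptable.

delta = min(5, √5·eps)

Fix eps > 0. We want delta > 0 such that 0 < |y − 5| < delta implies |√y − √5| < eps.
Rationalise: √y − √5 = (y − 5)/(√y + √5), so |√y − √5| = |y − 5|/(√y + √5).
Restrict delta ≤ 5 so that |y − 5| < 5 forces y > 0, and then √y + √5 > √5.
Hence |√y − √5| < |y − 5|/√5, which is < eps once |y − 5| < √5·eps.
Take delta = min(5, √5·eps). If 0 < |y − 5| < delta then y > 0 and |√y − √5| < |y − 5|/√5 < eps.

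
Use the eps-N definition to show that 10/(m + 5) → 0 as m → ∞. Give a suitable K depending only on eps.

Fix eps > 0. For m ≥ 1, |10/(m + 5) − 0| = 10/(m + 5) ≤ 10/m.
We need 10/m < eps, i.e. m > 10/eps.
Take K = 10/eps. If m > K then |10/(m + 5)| ≤ 10/m < eps.

K = 10/eps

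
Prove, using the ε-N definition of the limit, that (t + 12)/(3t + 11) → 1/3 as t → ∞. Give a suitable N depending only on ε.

Fix ε > 0. We seek N > 0 such that t > N implies |(t + 12)/(3t + 11) − (1/3)| < ε.
(t + 12)/(3t + 11) − (1/3) = (3(t + 12) − (3t + 11)) / (3(3t + 11)) = 25/(3(3t + 11)).
For t > 0 we have 3t + 11 > 3t, so |(t + 12)/(3t + 11) − (1/3)| = 25/(3(3t + 11)) < 25/(3·3t) = (25/9)/t.
Thus |(t + 12)/(3t + 11) − (1/3)| < ε whenever t > (25/9)/ε.
Take N = (25/9)/ε. If t > N then |(t + 12)/(3t + 11) − (1/3)| < (25/9)/t < ε.

N = (25/9)/ε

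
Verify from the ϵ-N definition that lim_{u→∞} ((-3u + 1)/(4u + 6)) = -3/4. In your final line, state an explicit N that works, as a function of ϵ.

Suppose ϵ > 0. We seek N > 0 such that u > N implies |(-3u + 1)/(4u + 6) + 3/4| < ϵ.
(-3u + 1)/(4u + 6) + 3/4 = (4(-3u + 1) − (-3)(4u + 6)) / (4(4u + 6)) = 22/(4(4u + 6)).
For u > 0 we have 4u + 6 > 4u, so |(-3u + 1)/(4u + 6) + 3/4| = 22/(4(4u + 6)) < 22/(4·4u) = (11/8)/u.
Thus |(-3u + 1)/(4u + 6) + 3/4| < ϵ whenever u > (11/8)/ϵ.
Take N = (11/8)/ϵ. If u > N then |(-3u + 1)/(4u + 6) + 3/4| < (11/8)/u < ϵ.

N = (11/8)/ϵ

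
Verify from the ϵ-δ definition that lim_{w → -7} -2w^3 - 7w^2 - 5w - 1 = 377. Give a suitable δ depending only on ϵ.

Fix ϵ > 0. We want δ > 0 such that 0 < |w + 7| < δ implies |(-2w^3 - 7w^2 - 5w - 1) − 377| < ϵ.
(-2w^3 - 7w^2 - 5w - 1) − 377 = -2w^3 - 7w^2 - 5w - 378 = (w + 7)(-2w^2 + 7w - 54).
So |(-2w^3 - 7w^2 - 5w - 1) − 377| = |w + 7|·|-2w^2 + 7w - 54|.
Assume first that |w + 7| < 1, so |w| < 8. Then |-2w^2 + 7w - 54| ≤ 2·8^2 + 7·8 + 54 = 238.
Hence |(-2w^3 - 7w^2 - 5w - 1) − 377| ≤ 238|w + 7| < ϵ provided |w + 7| < ϵ/238.
Take δ = min(1, ϵ/238). Then 0 < |w + 7| < δ gives both |w + 7| < 1 and |w + 7| < ϵ/238, so |(-2w^3 - 7w^2 - 5w - 1) − 377| < ϵ.

δ = min(1, ϵ/238)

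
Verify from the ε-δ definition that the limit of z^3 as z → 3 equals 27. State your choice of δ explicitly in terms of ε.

δ = min(1, ε/37)

Suppose ε > 0. We seek δ > 0 with 0 < |z − 3| < δ ⇒ |z^3 − 27| < ε.
Factor: z^3 − 27 = (z − 3)(z^2 + 3z + 9), so |z^3 − 27| = |z − 3|·|z^2 + 3z + 9|.
Impose δ ≤ 1 so that |z| < 4; then |z^2 + 3z + 9| ≤ 37.
Hence |z^3 − 27| ≤ 37|z − 3|, which is < ε once |z − 3| < ε/37.
Take δ = min(1, ε/37). If 0 < |z − 3| < δ then both bounds hold and |z^3 − 27| ≤ 37|z − 3| < 37·(ε/37) = ε.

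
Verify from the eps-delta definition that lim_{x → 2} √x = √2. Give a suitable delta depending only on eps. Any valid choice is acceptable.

delta = min(2, √2·eps)

Let eps > 0 be given. We want delta > 0 such that 0 < |x − 2| < delta implies |√x − √2| < eps.
Rationalise: √x − √2 = (x − 2)/(√x + √2), so |√x − √2| = |x − 2|/(√x + √2).
Restrict delta ≤ 2 so that |x − 2| < 2 forces x > 0, and then √x + √2 > √2.
Hence |√x − √2| < |x − 2|/√2, which is < eps once |x − 2| < √2·eps.
Take delta = min(2, √2·eps). If 0 < |x − 2| < delta then x > 0 and |√x − √2| < |x − 2|/√2 < eps.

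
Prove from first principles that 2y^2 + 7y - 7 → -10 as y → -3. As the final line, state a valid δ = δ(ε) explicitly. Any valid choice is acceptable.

δ = min(1, ε/9)

Suppose ε > 0. We want δ > 0 such that 0 < |y + 3| < δ implies |(2y^2 + 7y - 7) + 10| < ε.
(2y^2 + 7y - 7) + 10 = 2y^2 + 7y + 3 = (y + 3)(2y + 1).
So |(2y^2 + 7y - 7) + 10| = |y + 3|·|2y + 1|.
Require δ ≤ 1. Then |y + 3| < 1 gives |y| < 4, and by the triangle inequality |2y + 1| ≤ 2·4 + 1 = 9.
Hence |(2y^2 + 7y - 7) + 10| ≤ 9|y + 3| < ε provided |y + 3| < ε/9.
Choosing δ = min(1, ε/9) ensures both conditions, hence |(2y^2 + 7y - 7) + 10| < ε.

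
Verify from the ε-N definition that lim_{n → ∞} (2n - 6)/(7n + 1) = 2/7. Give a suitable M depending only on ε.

Fix ε > 0. For n ≥ 1, |(2n - 6)/(7n + 1) − (2/7)| = |-44|/(7(7n + 1)) = 44/(7(7n + 1)).
Since 7n + 1 ≥ 7n for n ≥ 1, this is ≤ 44/(7·7n) = (44/49)/n.
So |(2n - 6)/(7n + 1) − (2/7)| < ε whenever n > (44/49)/ε.
Take M = (44/49)/ε. If n > M then |(2n - 6)/(7n + 1) − (2/7)| ≤ (44/49)/n < ε.

M = (44/49)/ε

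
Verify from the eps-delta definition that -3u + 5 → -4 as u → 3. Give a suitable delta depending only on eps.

delta = eps/3

Let eps > 0. We need delta > 0 so that 0 < |u − 3| < delta implies |(-3u + 5) + 4| < eps.
Since (-3u + 5) + 4 = -3(u − 3), we have |(-3u + 5) + 4| = 3|u − 3|.
Thus it suffices that |u − 3| < eps/3.
Choosing delta = eps/3 gives |(-3u + 5) + 4| = 3|u − 3| < eps whenever |u − 3| < delta.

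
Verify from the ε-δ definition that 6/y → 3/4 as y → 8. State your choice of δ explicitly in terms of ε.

δ = min(4, (16/3)ε)

Suppose ε > 0. We seek δ > 0 such that 0 < |y − 8| < δ implies |6/y − (3/4)| < ε.
|6/y − (3/4)| = 6·|8 − y|/(8·|y|) = 6|y − 8|/(8|y|).
Restrict δ ≤ 4. Then |y − 8| < 4 gives |y| > 4, so 8|y| > 32.
Then |6/y − (3/4)| < 6|y − 8|/32, which is < ε when |y − 8| < (16/3)ε.
Take δ = min(4, (16/3)ε). Then 0 < |y − 8| < δ gives both |y − 8| < 4 and |y − 8| < (16/3)ε, so |6/y − (3/4)| < ε.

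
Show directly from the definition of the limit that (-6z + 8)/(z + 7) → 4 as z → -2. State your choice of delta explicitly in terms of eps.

Let eps > 0 be given. We want delta > 0 with 0 < |z + 2| < delta ⇒ |(-6z + 8)/(z + 7) − 4| < eps.
Combining over a common denominator, (-6z + 8)/(z + 7) − 4 = [(-6z + 8)·5 − 20·(z + 7)] / [5·(z + 7)] = -50(z + 2) / (5(z + 7)).
So |(-6z + 8)/(z + 7) − 4| = 50|z + 2| / (5·|z + 7|).
Require delta ≤ 5/2, so |z + 7| ≥ |5| − |z + 2| > 5 − 5/2 = 5/2.
Hence |(-6z + 8)/(z + 7) − 4| < 50|z + 2|/(5·(5/2)) = 4|z + 2|, which is < eps once |z + 2| < (1/4)eps.
Take delta = min(5/2, (1/4)eps). Then 0 < |z + 2| < delta forces both bounds, so |(-6z + 8)/(z + 7) − 4| < eps.

delta = min(5/2, (1/4)eps)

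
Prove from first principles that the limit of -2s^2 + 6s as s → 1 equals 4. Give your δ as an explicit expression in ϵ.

Suppose ϵ > 0. We want δ > 0 such that 0 < |s − 1| < δ implies |(-2s^2 + 6s) − 4| < ϵ.
(-2s^2 + 6s) − 4 = -2s^2 + 6s - 4 = (s − 1)(-2s + 4).
So |(-2s^2 + 6s) − 4| = |s − 1|·|-2s + 4|.
Require δ ≤ 1. Then |s − 1| < 1 gives |s| < 2, and by the triangle inequality |-2s + 4| ≤ 2·2 + 4 = 8.
Hence |(-2s^2 + 6s) − 4| ≤ 8|s − 1| < ϵ provided |s − 1| < ϵ/8.
Take δ = min(1, ϵ/8). Then 0 < |s − 1| < δ gives both |s − 1| < 1 and |s − 1| < ϵ/8, so |(-2s^2 + 6s) − 4| < ϵ.

δ = min(1, ϵ/8)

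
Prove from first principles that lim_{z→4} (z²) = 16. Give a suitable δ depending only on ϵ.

Let ϵ > 0. We seek δ > 0 with 0 < |z − 4| < δ ⇒ |z² − 16| < ϵ.
Factor: z² − 16 = (z − 4)(z + 4), so |z² − 16| = |z − 4|·|z + 4|.
Impose δ ≤ 2 so that |z| < 6; then |z + 4| ≤ 10.
Hence |z² − 16| ≤ 10|z − 4|, which is < ϵ once |z − 4| < ϵ/10.
Take δ = min(2, ϵ/10). If 0 < |z − 4| < δ then both bounds hold and |z² − 16| ≤ 10|z − 4| < 10·(ϵ/10) = ϵ.

δ = min(2, ϵ/10)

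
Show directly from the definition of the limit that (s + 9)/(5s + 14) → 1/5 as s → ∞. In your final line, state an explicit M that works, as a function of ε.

Suppose ε > 0. We seek M > 0 such that s > M implies |(s + 9)/(5s + 14) − (1/5)| < ε.
(s + 9)/(5s + 14) − (1/5) = (5(s + 9) − (5s + 14)) / (5(5s + 14)) = 31/(5(5s + 14)).
For s > 0 we have 5s + 14 > 5s, so |(s + 9)/(5s + 14) − (1/5)| = 31/(5(5s + 14)) < 31/(5·5s) = (31/25)/s.
Thus |(s + 9)/(5s + 14) − (1/5)| < ε whenever s > (31/25)/ε.
Take M = (31/25)/ε. If s > M then |(s + 9)/(5s + 14) − (1/5)| < (31/25)/s < ε.

M = (31/25)/ε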